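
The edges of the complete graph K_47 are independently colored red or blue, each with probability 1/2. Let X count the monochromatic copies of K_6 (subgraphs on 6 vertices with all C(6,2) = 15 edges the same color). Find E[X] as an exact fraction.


Let X = Σ_S X_S over the C(47, 6) = 10737573 subsets S of size 6, where X_S = 1 if the K_6 on S is monochromatic.
For a fixed S, the K_6 on S has C(6, 2) = 15 edges. P[all 15 edges red] = (1/2)^15, and likewise for blue, so P[monochromatic] = 2·(1/2)^15 = 2^{1 − 15} = 1/16384.
By linearity: E[X] = C(47, 6) · 2^{1 − 15} = 10737573 · 1/16384 = 10737573/16384.
Numerically: E[X] ≈ 655.369446.

E[X] = C(47,6)·2^(1−C(6,2)) = 10737573/16384 ≈ 655.369446.


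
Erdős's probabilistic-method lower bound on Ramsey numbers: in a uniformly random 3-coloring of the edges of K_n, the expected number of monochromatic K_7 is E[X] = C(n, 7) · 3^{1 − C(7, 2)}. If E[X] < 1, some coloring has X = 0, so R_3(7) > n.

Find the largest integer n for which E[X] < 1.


We need C(n, 7) · 3^{1 − 21} < 1, i.e. C(n, 7) < 3^{21 − 1} = 3486784401.
Check values of n near the boundary:
  n = 79: C(79, 7) = 2898753715; 2898753715 < 3486784401? YES
  n = 80: C(80, 7) = 3176716400; 3176716400 < 3486784401? YES
  n = 81: C(81, 7) = 3477216600; 3477216600 < 3486784401? YES
  n = 82: C(82, 7) = 3801756816; 3801756816 < 3486784401? NO
  n = 83: C(83, 7) = 4151918628; 4151918628 < 3486784401? NO
The largest n with C(n, 7) < 3486784401 is n = 81 (where E[X] = 42928600/43046721 ≈ 0.997). Hence R_3(7) > 81, i.e. R_3(7) ≥ 82.

Largest n = 81; hence R_3(7) > 81.


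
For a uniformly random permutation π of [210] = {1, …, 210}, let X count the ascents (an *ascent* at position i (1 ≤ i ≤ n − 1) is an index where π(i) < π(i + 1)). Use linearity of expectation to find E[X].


Write X = Σ X_I over i = 1, …, 209, with X_I the indicator of one ascent.
There are 209 indicators.
For each fixed i, the pair (π(i), π(i+1)) is a uniformly random ordered pair of distinct values from {1, …, 210}; by symmetry P[π(i) < π(i+1)] = 1/2.
By linearity: E[X] = 209 · (1/2) = (210 − 1) · (1/2) = 209/2 ≈ 104.5000.

E[X] = 209/2 = 104.5000.


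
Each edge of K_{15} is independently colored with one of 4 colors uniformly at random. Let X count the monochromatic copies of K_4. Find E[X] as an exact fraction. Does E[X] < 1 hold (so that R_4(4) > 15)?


E[X] = C(15, 4) · 4^{1 − 6} = 1365 · 4^{−5} = 1365/1024.
As a reduced fraction: E[X] = 1365/1024 ≈ 1.3330.
Is E[X] < 1? NO.
Since E[X] ≥ 1, the first-moment bound is inconclusive at n = 15; it does NOT by itself certify R_4(4) > 15.

E[X] = 1365/1024 ≈ 1.3330; E[X] ≥ 1; first-moment method inconclusive here.


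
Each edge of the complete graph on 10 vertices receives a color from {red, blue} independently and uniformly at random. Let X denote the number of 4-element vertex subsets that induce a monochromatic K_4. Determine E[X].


Let X = Σ_S X_S over the C(10, 4) = 210 subsets S of size 4, where X_S = 1 if the K_4 on S is monochromatic.
For a fixed S, the K_4 on S has C(4, 2) = 6 edges. P[all 6 edges red] = (1/2)^6, and likewise for blue, so P[monochromatic] = 2·(1/2)^6 = 2^{1 − 6} = 1/32.
By linearity of expectation: E[X] = C(10, 4) · 2^{1 − 6} = 210 · 1/32 = 105/16.
Numerically: E[X] ≈ 6.5625.

E[X] = C(10,4)·2^(1−C(4,2)) = 105/16 ≈ 6.5625.


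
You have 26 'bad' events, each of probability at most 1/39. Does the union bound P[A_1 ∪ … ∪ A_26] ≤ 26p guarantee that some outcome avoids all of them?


Union bound: P[∪_{i=1}^{26} A_i] ≤ Σ_i P[A_i] ≤ 26·p = 26·(1/39) = 2/3.
Numerically: 2/3 ≈ 0.66667.
Is 2/3 < 1? YES.
Since P[∪ A_i] ≤ 2/3 < 1, the complement has P[∩ A_i^c] ≥ 1 − 2/3 = 1/3 > 0, so some outcome avoids every A_i.

26·p = 2/3 ≈ 0.66667; existence CERTIFIED by the union bound.


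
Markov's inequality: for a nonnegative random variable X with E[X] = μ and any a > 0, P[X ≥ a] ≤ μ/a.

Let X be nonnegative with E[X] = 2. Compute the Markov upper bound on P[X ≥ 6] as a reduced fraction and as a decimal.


μ = E[X] = 2, a = 6.
Markov: P[X ≥ 6] ≤ μ/a = (2)/6 = 1/3.
Numerically: ≈ 0.3333.
(Since a = 6 > μ = 2.0000, the bound 1/3 is < 1 and informative.)

P[X ≥ 6] ≤ 1/3 ≈ 0.3333.


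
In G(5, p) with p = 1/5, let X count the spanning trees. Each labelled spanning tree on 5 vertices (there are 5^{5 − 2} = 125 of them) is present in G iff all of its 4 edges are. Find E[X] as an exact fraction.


K_5 has 5^{5 − 2} = 125 labelled spanning trees.
For each such spanning tree H, let X_H = 1 if all 4 edges of H are present in G. Then P[X_H = 1] = p^{4} = (1/5)^{4} = 1/625.
By linearity of expectation: E[X] = Σ_H E[X_H] = 125 · p^{4} = 125 · 1/625 = 1/5.
Numerically: E[X] ≈ 0.2.

E[X] = 125 · (1/5)^{4} = 1/5 ≈ 0.2.


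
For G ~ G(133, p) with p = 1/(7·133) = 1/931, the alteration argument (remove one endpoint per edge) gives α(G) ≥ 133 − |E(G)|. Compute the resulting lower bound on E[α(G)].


E[|E(G)|] = C(133, 2)·p = 8778 · (1/931) = 66/7.
E[α(G)] ≥ n − E[|E(G)|] = 133 − 66/7 = 865/7.
Numerically: ≈ 123.571.
(This is only a lower bound; the true E[α(G)] may be larger.)

E[α(G)] ≥ 865/7 ≈ 123.571.


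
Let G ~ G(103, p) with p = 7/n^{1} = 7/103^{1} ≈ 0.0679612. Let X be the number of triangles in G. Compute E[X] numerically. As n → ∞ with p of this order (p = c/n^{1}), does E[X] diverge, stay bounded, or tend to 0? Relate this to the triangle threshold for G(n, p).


Number of potential triangles: C(103, 3) = 176851.
Each occurs with probability p³ ≈ (0.0679612)³ ≈ 3.13893589e-04.
By linearity: E[X] = C(103, 3)·p³ ≈ 176851 · 3.13893589e-04 ≈ 55.512395.
Here α = 1, so p = 7/n is exactly at the triangle threshold p ~ 1/n. Asymptotically E[X] → c³/6 = 7³/6 = 343/6 ≈ 57.166667, a bounded constant. In this regime the triangle count is asymptotically Poisson(c³/6).

E[X] ≈ 55.512395; in regime p = Θ(1/n^{1}) E[X] stays bounded (at the triangle threshold p ~ 1/n).


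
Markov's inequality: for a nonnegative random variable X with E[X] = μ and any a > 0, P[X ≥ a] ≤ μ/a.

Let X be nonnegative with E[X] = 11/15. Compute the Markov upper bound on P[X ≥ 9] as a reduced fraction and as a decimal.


μ = E[X] = 11/15, a = 9.
Markov: P[X ≥ 9] ≤ μ/a = (11/15)/9 = 11/135.
Numerically: ≈ 0.0815.
(Since a = 9 > μ = 0.7333, the bound 11/135 is < 1 and informative.)

P[X ≥ 9] ≤ 11/135 ≈ 0.0815.


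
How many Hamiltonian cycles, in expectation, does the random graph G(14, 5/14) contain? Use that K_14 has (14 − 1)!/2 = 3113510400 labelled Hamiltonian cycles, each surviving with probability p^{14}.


K_14 has (14 − 1)!/2 = 3113510400 labelled Hamiltonian cycles.
For each such Hamiltonian cycle H, let X_H = 1 if all 14 edges of H are present in G. Then P[X_H = 1] = p^{14} = (5/14)^{14} = 6103515625/11112006825558016.
By linearity: E[X] = Σ_H E[X_H] = 3113510400 · p^{14} = 3113510400 · 6103515625/11112006825558016 = 5302276611328125/3100448333024.
Numerically: E[X] ≈ 1710.16.

E[X] = 3113510400 · (5/14)^{14} = 5302276611328125/3100448333024 ≈ 1710.16.


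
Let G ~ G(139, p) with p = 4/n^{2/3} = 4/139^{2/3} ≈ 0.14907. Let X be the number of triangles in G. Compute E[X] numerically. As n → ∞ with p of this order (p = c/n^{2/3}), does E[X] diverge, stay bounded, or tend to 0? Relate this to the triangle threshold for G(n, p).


Number of potential triangles: C(139, 3) = 437989.
Each occurs with probability p³ ≈ (0.14907)³ ≈ 3.3124579e-03.
By linearity: E[X] = C(139, 3)·p³ ≈ 437989 · 3.3124579e-03 ≈ 1450.82014.
Since α = 2/3 < 1, p = c/n^{2/3} ≫ 1/n is above the triangle threshold p ~ 1/n. Asymptotically E[X] ~ (c³/6)·n^{3(1−α)} = (4³/6)·n^{1} → ∞; triangles are abundant w.h.p.

E[X] ≈ 1450.82014; in regime p = Θ(1/n^{2/3}) E[X] diverges (above the triangle threshold p ~ 1/n).


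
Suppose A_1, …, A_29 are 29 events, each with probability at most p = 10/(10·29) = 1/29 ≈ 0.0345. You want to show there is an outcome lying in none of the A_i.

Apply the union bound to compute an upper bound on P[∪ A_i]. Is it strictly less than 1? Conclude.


Union bound: P[∪_{i=1}^{29} A_i] ≤ Σ_i P[A_i] ≤ 29·p = 29·(1/29) = 1.
Numerically: 1 ≈ 1.0000.
Is 1 < 1? NO.
Since the bound 1 is ≥ 1, the union bound is uninformative here; it does NOT by itself certify existence.

29·p = 1 ≈ 1.0000; existence NOT certified by the union bound.


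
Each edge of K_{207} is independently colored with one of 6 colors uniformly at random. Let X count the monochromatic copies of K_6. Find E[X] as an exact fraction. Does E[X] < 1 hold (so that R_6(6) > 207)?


E[X] = C(207, 6) · 6^{1 − 15} = 101563230237 · 6^{−14} = 101563230237/78364164096.
As a reduced fraction: E[X] = 33854410079/26121388032 ≈ 1.29604.
Is E[X] < 1? NO.
Since E[X] ≥ 1, the first-moment bound is inconclusive at n = 207; it does NOT by itself certify R_6(6) > 207.

E[X] = 33854410079/26121388032 ≈ 1.29604; E[X] ≥ 1; first-moment method inconclusive here.


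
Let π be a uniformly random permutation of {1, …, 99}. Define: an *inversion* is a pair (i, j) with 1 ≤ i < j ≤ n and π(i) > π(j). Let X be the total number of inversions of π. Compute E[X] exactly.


Write X = Σ X_I over the C(99, 2) = 4851 pairs i < j, with X_I the indicator of one inversion.
There are 4851 indicators.
For each fixed pair i < j, the values π(i) and π(j) are two distinct elements of {1, …, 99} in uniformly random order; by symmetry P[π(i) > π(j)] = 1/2.
By linearity: E[X] = 4851 · (1/2) = C(99, 2) · (1/2) = 4851/2 = 4851/2 ≈ 2425.5000.

E[X] = 4851/2 = 2425.5000.


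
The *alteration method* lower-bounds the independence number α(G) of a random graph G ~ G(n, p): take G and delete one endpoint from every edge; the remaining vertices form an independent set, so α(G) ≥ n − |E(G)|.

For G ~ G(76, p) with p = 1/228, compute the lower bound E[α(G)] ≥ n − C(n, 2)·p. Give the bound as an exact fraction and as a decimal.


E[|E(G)|] = C(76, 2)·p = 2850 · (1/228) = 25/2.
E[α(G)] ≥ n − E[|E(G)|] = 76 − 25/2 = 127/2.
Numerically: ≈ 63.50000.
(This is only a lower bound; the true E[α(G)] may be larger.)

E[α(G)] ≥ 127/2 ≈ 63.50000.


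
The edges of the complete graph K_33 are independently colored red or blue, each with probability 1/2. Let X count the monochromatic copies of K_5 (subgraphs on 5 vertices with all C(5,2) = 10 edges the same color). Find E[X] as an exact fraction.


Let X = Σ_S X_S over the C(33, 5) = 237336 subsets S of size 5, where X_S = 1 if the K_5 on S is monochromatic.
For a fixed S, the K_5 on S has C(5, 2) = 10 edges. P[all 10 edges red] = (1/2)^10, and likewise for blue, so P[monochromatic] = 2·(1/2)^10 = 2^{1 − 10} = 1/512.
By linearity: E[X] = C(33, 5) · 2^{1 − 10} = 237336 · 1/512 = 29667/64.
Numerically: E[X] ≈ 463.5469.

E[X] = C(33,5)·2^(1−C(5,2)) = 29667/64 ≈ 463.5469.


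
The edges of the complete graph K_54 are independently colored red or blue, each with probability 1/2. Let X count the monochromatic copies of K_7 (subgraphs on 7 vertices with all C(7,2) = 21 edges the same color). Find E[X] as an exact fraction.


Let X = Σ_S X_S over the C(54, 7) = 177100560 subsets S of size 7, where X_S = 1 if the K_7 on S is monochromatic.
For a fixed S, the K_7 on S has C(7, 2) = 21 edges. P[all 21 edges red] = (1/2)^21, and likewise for blue, so P[monochromatic] = 2·(1/2)^21 = 2^{1 − 21} = 1/1048576.
By linearity: E[X] = C(54, 7) · 2^{1 − 21} = 177100560 · 1/1048576 = 11068785/65536.
Numerically: E[X] ≈ 168.89626.

E[X] = C(54,7)·2^(1−C(7,2)) = 11068785/65536 ≈ 168.89626.


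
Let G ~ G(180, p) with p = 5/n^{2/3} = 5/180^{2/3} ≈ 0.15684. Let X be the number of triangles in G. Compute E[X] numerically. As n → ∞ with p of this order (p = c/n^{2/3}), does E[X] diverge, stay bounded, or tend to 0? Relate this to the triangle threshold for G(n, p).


Number of potential triangles: C(180, 3) = 955860.
Each occurs with probability p³ ≈ (0.15684)³ ≈ 3.8580247e-03.
By linearity: E[X] = C(180, 3)·p³ ≈ 955860 · 3.8580247e-03 ≈ 3687.73148.
Since α = 2/3 < 1, p = c/n^{2/3} ≫ 1/n is above the triangle threshold p ~ 1/n. Asymptotically E[X] ~ (c³/6)·n^{3(1−α)} = (5³/6)·n^{1} → ∞; triangles are abundant w.h.p.

E[X] ≈ 3687.73148; in regime p = Θ(1/n^{2/3}) E[X] diverges (above the triangle threshold p ~ 1/n).


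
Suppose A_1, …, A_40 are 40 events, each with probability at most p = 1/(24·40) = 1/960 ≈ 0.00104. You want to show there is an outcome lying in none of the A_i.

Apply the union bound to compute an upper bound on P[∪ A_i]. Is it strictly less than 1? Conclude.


Union bound: P[∪_{i=1}^{40} A_i] ≤ Σ_i P[A_i] ≤ 40·p = 40·(1/960) = 1/24.
Numerically: 1/24 ≈ 0.04167.
Is 1/24 < 1? YES.
Since P[∪ A_i] ≤ 1/24 < 1, the complement has P[∩ A_i^c] ≥ 1 − 1/24 = 23/24 > 0, so some outcome avoids every A_i.

40·p = 1/24 ≈ 0.04167; existence CERTIFIED by the union bound.


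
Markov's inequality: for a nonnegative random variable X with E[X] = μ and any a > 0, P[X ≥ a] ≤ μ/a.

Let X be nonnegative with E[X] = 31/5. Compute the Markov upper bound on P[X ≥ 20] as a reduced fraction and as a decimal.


μ = E[X] = 31/5, a = 20.
Markov: P[X ≥ 20] ≤ μ/a = (31/5)/20 = 31/100.
Numerically: ≈ 0.3100.
(Since a = 20 > μ = 6.2000, the bound 31/100 is < 1 and informative.)

P[X ≥ 20] ≤ 31/100 ≈ 0.3100.


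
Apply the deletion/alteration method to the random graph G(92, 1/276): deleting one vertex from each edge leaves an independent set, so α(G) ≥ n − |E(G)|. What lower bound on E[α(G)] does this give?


E[|E(G)|] = C(92, 2)·p = 4186 · (1/276) = 91/6.
E[α(G)] ≥ n − E[|E(G)|] = 92 − 91/6 = 461/6.
Numerically: ≈ 76.833.
(This is only a lower bound; the true E[α(G)] may be larger.)

E[α(G)] ≥ 461/6 ≈ 76.833.


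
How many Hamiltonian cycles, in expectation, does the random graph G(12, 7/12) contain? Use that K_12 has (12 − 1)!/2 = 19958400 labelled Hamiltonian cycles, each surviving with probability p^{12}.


K_12 has (12 − 1)!/2 = 19958400 labelled Hamiltonian cycles.
For each such Hamiltonian cycle H, let X_H = 1 if all 12 edges of H are present in G. Then P[X_H = 1] = p^{12} = (7/12)^{12} = 13841287201/8916100448256.
By linearity: E[X] = Σ_H E[X_H] = 19958400 · p^{12} = 19958400 · 13841287201/8916100448256 = 26644477861925/859963392.
Numerically: E[X] ≈ 3.1e+04.

E[X] = 19958400 · (7/12)^{12} = 26644477861925/859963392 ≈ 3.1e+04.


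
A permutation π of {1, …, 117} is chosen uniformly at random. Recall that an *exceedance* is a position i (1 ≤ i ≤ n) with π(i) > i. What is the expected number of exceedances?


Write X = Σ_{i=1}^{117} X_i, where X_i = 1_{π(i) > i}.
For each fixed i, π(i) is uniform over {1, …, 117} (marginal of a uniform permutation), so P[π(i) > i] = (n − i)/n. Summing: Σ_{i=1}^{117} (n − i)/n = (0 + 1 + … + 116)/117 = 117(117 − 1)/(2·117) = (117 − 1)/2.
Hence E[X] = Σ_{i=1}^{117} (117 − i)/117 = 58 ≈ 58.000000.

E[X] = 58 = 58.000000.


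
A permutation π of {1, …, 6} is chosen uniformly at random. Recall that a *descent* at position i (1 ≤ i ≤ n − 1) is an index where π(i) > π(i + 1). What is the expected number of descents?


Write X = Σ X_I over i = 1, …, 5, with X_I the indicator of one descent.
There are 5 indicators.
For each fixed i, the pair (π(i), π(i+1)) is a uniformly random ordered pair of distinct values from {1, …, 6}; by symmetry P[π(i) > π(i+1)] = 1/2.
By linearity: E[X] = 5 · (1/2) = (6 − 1) · (1/2) = 5/2 ≈ 2.500000.

E[X] = 5/2 = 2.500000.


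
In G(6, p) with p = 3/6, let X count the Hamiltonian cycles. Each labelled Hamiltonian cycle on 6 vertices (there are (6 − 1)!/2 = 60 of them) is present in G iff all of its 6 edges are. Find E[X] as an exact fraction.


K_6 has (6 − 1)!/2 = 60 labelled Hamiltonian cycles.
For each such Hamiltonian cycle H, let X_H = 1 if all 6 edges of H are present in G. Then P[X_H = 1] = p^{6} = (1/2)^{6} = 1/64.
By linearity: E[X] = Σ_H E[X_H] = 60 · p^{6} = 60 · 1/64 = 15/16.
Numerically: E[X] ≈ 0.9375.

E[X] = 60 · (1/2)^{6} = 15/16 ≈ 0.9375.


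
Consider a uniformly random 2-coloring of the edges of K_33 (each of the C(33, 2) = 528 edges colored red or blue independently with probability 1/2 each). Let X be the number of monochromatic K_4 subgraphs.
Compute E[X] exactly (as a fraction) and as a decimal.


Let X = Σ_S X_S over the C(33, 4) = 40920 subsets S of size 4, where X_S = 1 if the K_4 on S is monochromatic.
For a fixed S, the K_4 on S has C(4, 2) = 6 edges. P[all 6 edges red] = (1/2)^6, and likewise for blue, so P[monochromatic] = 2·(1/2)^6 = 2^{1 − 6} = 1/32.
Summing: E[X] = C(33, 4) · 2^{1 − 6} = 40920 · 1/32 = 5115/4.
Numerically: E[X] ≈ 1278.7500.

E[X] = C(33,4)·2^(1−C(4,2)) = 5115/4 ≈ 1278.7500.


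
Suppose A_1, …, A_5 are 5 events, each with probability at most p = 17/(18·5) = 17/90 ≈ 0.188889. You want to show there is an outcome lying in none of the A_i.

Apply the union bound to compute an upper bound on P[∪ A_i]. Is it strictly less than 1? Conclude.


Union bound: P[∪_{i=1}^{5} A_i] ≤ Σ_i P[A_i] ≤ 5·p = 5·(17/90) = 17/18.
Numerically: 17/18 ≈ 0.944444.
Is 17/18 < 1? YES.
Since P[∪ A_i] ≤ 17/18 < 1, the complement has P[∩ A_i^c] ≥ 1 − 17/18 = 1/18 > 0, so some outcome avoids every A_i.

5·p = 17/18 ≈ 0.944444; existence CERTIFIED by the union bound.


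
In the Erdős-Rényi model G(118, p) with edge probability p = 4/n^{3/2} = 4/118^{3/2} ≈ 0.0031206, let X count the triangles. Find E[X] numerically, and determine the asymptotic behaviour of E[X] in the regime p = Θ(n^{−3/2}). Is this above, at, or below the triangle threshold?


Number of potential triangles: C(118, 3) = 266916.
Each occurs with probability p³ ≈ (0.0031206)³ ≈ 3.0388617e-08.
By linearity: E[X] = C(118, 3)·p³ ≈ 266916 · 3.0388617e-08 ≈ 0.00811.
Since α = 3/2 > 1, p = c/n^{3/2} = o(1/n) is below the triangle threshold p ~ 1/n. Asymptotically E[X] ~ (c³/6)·n^{3(1−α)} = (4³/6)·n^{-1.5} → 0, so by Markov's inequality G has no triangles w.h.p.

E[X] ≈ 0.00811; in regime p = Θ(1/n^{3/2}) E[X] tends to 0 (below the triangle threshold p ~ 1/n).


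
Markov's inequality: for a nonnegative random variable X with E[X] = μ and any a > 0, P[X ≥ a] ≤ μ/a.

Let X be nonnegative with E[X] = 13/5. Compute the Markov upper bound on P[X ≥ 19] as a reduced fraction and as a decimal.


μ = E[X] = 13/5, a = 19.
Markov: P[X ≥ 19] ≤ μ/a = (13/5)/19 = 13/95.
Numerically: ≈ 0.13684.
(Since a = 19 > μ = 2.60000, the bound 13/95 is < 1 and informative.)

P[X ≥ 19] ≤ 13/95 ≈ 0.13684.


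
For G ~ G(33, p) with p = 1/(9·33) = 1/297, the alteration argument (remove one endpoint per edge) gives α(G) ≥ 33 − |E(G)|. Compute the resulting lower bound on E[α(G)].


E[|E(G)|] = C(33, 2)·p = 528 · (1/297) = 16/9.
E[α(G)] ≥ n − E[|E(G)|] = 33 − 16/9 = 281/9.
Numerically: ≈ 31.2222.
(This is only a lower bound; the true E[α(G)] may be larger.)

E[α(G)] ≥ 281/9 ≈ 31.2222.


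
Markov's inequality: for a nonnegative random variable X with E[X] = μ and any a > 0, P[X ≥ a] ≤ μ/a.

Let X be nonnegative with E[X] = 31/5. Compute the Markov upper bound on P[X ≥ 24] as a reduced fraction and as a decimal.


μ = E[X] = 31/5, a = 24.
Markov: P[X ≥ 24] ≤ μ/a = (31/5)/24 = 31/120.
Numerically: ≈ 0.2583.
(Since a = 24 > μ = 6.2000, the bound 31/120 is < 1 and informative.)

P[X ≥ 24] ≤ 31/120 ≈ 0.2583.


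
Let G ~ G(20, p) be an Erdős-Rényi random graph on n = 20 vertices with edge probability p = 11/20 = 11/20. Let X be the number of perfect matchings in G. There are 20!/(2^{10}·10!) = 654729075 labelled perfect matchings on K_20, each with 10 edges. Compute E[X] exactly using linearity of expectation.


K_20 has 20!/(2^{10}·10!) = 654729075 labelled perfect matchings.
For each such perfect matching H, let X_H = 1 if all 10 edges of H are present in G. Then P[X_H = 1] = p^{10} = (11/20)^{10} = 25937424601/10240000000000.
Summing the indicators: E[X] = Σ_H E[X_H] = 654729075 · p^{10} = 654729075 · 25937424601/10240000000000 = 679279440675798963/409600000000.
Numerically: E[X] ≈ 1.66e+06.

E[X] = 654729075 · (11/20)^{10} = 679279440675798963/409600000000 ≈ 1.66e+06.


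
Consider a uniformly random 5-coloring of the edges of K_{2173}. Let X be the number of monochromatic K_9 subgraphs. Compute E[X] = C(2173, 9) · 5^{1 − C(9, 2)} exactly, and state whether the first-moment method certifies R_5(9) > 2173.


E[X] = C(2173, 9) · 5^{1 − 36} = 2927993888115921319674265 · 5^{−35} = 2927993888115921319674265/2910383045673370361328125.
As a reduced fraction: E[X] = 585598777623184263934853/582076609134674072265625 ≈ 1.006051.
Is E[X] < 1? NO.
Since E[X] ≥ 1, the first-moment bound is inconclusive at n = 2173; it does NOT by itself certify R_5(9) > 2173.

E[X] = 585598777623184263934853/582076609134674072265625 ≈ 1.006051; E[X] ≥ 1; first-moment method inconclusive here.


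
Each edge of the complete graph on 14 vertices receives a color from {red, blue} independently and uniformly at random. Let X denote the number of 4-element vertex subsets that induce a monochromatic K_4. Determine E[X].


Let X = Σ_S X_S over the C(14, 4) = 1001 subsets S of size 4, where X_S = 1 if the K_4 on S is monochromatic.
For a fixed S, the K_4 on S has C(4, 2) = 6 edges. P[all 6 edges red] = (1/2)^6, and likewise for blue, so P[monochromatic] = 2·(1/2)^6 = 2^{1 − 6} = 1/32.
By linearity of expectation: E[X] = C(14, 4) · 2^{1 − 6} = 1001 · 1/32 = 1001/32.
Numerically: E[X] ≈ 31.28125.

E[X] = C(14,4)·2^(1−C(4,2)) = 1001/32 ≈ 31.28125.


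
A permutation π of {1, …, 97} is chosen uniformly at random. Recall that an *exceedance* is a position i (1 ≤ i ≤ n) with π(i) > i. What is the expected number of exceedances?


Write X = Σ_{i=1}^{97} X_i, where X_i = 1_{π(i) > i}.
For each fixed i, π(i) is uniform over {1, …, 97} (marginal of a uniform permutation), so P[π(i) > i] = (n − i)/n. Summing: Σ_{i=1}^{97} (n − i)/n = (0 + 1 + … + 96)/97 = 97(97 − 1)/(2·97) = (97 − 1)/2.
Hence E[X] = Σ_{i=1}^{97} (97 − i)/97 = 48 ≈ 48.000000.

E[X] = 48 = 48.000000.


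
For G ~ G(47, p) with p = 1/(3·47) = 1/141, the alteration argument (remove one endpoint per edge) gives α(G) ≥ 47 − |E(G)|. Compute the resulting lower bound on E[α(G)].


E[|E(G)|] = C(47, 2)·p = 1081 · (1/141) = 23/3.
E[α(G)] ≥ n − E[|E(G)|] = 47 − 23/3 = 118/3.
Numerically: ≈ 39.333333.
(This is only a lower bound; the true E[α(G)] may be larger.)

E[α(G)] ≥ 118/3 ≈ 39.333333.


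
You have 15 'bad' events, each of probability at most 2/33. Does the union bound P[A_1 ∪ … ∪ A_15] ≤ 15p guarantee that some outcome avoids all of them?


Union bound: P[∪_{i=1}^{15} A_i] ≤ Σ_i P[A_i] ≤ 15·p = 15·(2/33) = 10/11.
Numerically: 10/11 ≈ 0.909091.
Is 10/11 < 1? YES.
Since P[∪ A_i] ≤ 10/11 < 1, the complement has P[∩ A_i^c] ≥ 1 − 10/11 = 1/11 > 0, so some outcome avoids every A_i.

15·p = 10/11 ≈ 0.909091; existence CERTIFIED by the union bound.


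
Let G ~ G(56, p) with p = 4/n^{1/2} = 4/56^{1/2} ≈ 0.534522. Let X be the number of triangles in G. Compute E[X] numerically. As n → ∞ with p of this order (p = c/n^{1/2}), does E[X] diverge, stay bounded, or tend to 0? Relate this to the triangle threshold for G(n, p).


Number of potential triangles: C(56, 3) = 27720.
Each occurs with probability p³ ≈ (0.534522)³ ≈ 1.52720710e-01.
By linearity: E[X] = C(56, 3)·p³ ≈ 27720 · 1.52720710e-01 ≈ 4233.418072.
Since α = 1/2 < 1, p = c/n^{1/2} ≫ 1/n is above the triangle threshold p ~ 1/n. Asymptotically E[X] ~ (c³/6)·n^{3(1−α)} = (4³/6)·n^{1.5} → ∞; triangles are abundant w.h.p.

E[X] ≈ 4233.418072; in regime p = Θ(1/n^{1/2}) E[X] diverges (above the triangle threshold p ~ 1/n).


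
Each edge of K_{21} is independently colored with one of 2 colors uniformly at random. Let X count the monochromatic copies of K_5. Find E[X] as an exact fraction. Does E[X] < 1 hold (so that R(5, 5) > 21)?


E[X] = C(21, 5) · 2^{1 − 10} = 20349 · 2^{−9} = 20349/512.
As a reduced fraction: E[X] = 20349/512 ≈ 39.7441.
Is E[X] < 1? NO.
Since E[X] ≥ 1, the first-moment bound is inconclusive at n = 21; it does NOT by itself certify R(5, 5) > 21.

E[X] = 20349/512 ≈ 39.7441; E[X] ≥ 1; first-moment method inconclusive here.


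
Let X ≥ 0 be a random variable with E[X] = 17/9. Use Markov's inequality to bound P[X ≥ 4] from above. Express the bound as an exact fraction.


μ = E[X] = 17/9, a = 4.
Markov: P[X ≥ 4] ≤ μ/a = (17/9)/4 = 17/36.
Numerically: ≈ 0.472.
(Since a = 4 > μ = 1.889, the bound 17/36 is < 1 and informative.)

P[X ≥ 4] ≤ 17/36 ≈ 0.472.


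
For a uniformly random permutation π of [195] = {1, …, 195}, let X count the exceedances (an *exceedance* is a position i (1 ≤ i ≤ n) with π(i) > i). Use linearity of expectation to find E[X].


Write X = Σ_{i=1}^{195} X_i, where X_i = 1_{π(i) > i}.
For each fixed i, π(i) is uniform over {1, …, 195} (marginal of a uniform permutation), so P[π(i) > i] = (n − i)/n. Summing: Σ_{i=1}^{195} (n − i)/n = (0 + 1 + … + 194)/195 = 195(195 − 1)/(2·195) = (195 − 1)/2.
Hence E[X] = Σ_{i=1}^{195} (195 − i)/195 = 97 ≈ 97.000.

E[X] = 97 = 97.000.


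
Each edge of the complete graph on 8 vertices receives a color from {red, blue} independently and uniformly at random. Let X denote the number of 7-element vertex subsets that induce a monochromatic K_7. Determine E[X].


Let X = Σ_S X_S over the C(8, 7) = 8 subsets S of size 7, where X_S = 1 if the K_7 on S is monochromatic.
For a fixed S, the K_7 on S has C(7, 2) = 21 edges. P[all 21 edges red] = (1/2)^21, and likewise for blue, so P[monochromatic] = 2·(1/2)^21 = 2^{1 − 21} = 1/1048576.
By linearity: E[X] = C(8, 7) · 2^{1 − 21} = 8 · 1/1048576 = 1/131072.
Numerically: E[X] ≈ 0.000.

E[X] = C(8,7)·2^(1−C(7,2)) = 1/131072 ≈ 0.000.


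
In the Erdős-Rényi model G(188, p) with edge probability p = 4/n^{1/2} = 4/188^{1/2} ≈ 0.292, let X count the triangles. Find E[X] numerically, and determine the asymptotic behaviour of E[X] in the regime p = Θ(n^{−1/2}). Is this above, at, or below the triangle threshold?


Number of potential triangles: C(188, 3) = 1089836.
Each occurs with probability p³ ≈ (0.292)³ ≈ 2.48281e-02.
By linearity: E[X] = C(188, 3)·p³ ≈ 1089836 · 2.48281e-02 ≈ 27058.539.
Since α = 1/2 < 1, p = c/n^{1/2} ≫ 1/n is above the triangle threshold p ~ 1/n. Asymptotically E[X] ~ (c³/6)·n^{3(1−α)} = (4³/6)·n^{1.5} → ∞; triangles are abundant w.h.p.

E[X] ≈ 27058.539; in regime p = Θ(1/n^{1/2}) E[X] diverges (above the triangle threshold p ~ 1/n).


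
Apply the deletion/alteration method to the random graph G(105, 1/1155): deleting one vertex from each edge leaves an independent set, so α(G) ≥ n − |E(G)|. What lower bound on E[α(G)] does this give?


E[|E(G)|] = C(105, 2)·p = 5460 · (1/1155) = 52/11.
E[α(G)] ≥ n − E[|E(G)|] = 105 − 52/11 = 1103/11.
Numerically: ≈ 100.2727.
(This is only a lower bound; the true E[α(G)] may be larger.)

E[α(G)] ≥ 1103/11 ≈ 100.2727.


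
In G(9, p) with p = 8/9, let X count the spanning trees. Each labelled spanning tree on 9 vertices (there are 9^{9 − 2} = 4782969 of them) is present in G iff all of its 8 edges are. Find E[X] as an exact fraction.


K_9 has 9^{9 − 2} = 4782969 labelled spanning trees.
For each such spanning tree H, let X_H = 1 if all 8 edges of H are present in G. Then P[X_H = 1] = p^{8} = (8/9)^{8} = 16777216/43046721.
Summing the indicators: E[X] = Σ_H E[X_H] = 4782969 · p^{8} = 4782969 · 16777216/43046721 = 16777216/9.
Numerically: E[X] ≈ 1.86414e+06.

E[X] = 4782969 · (8/9)^{8} = 16777216/9 ≈ 1.86414e+06.


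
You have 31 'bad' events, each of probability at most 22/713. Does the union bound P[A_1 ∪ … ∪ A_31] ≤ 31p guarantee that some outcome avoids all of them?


Union bound: P[∪_{i=1}^{31} A_i] ≤ Σ_i P[A_i] ≤ 31·p = 31·(22/713) = 22/23.
Numerically: 22/23 ≈ 0.95652.
Is 22/23 < 1? YES.
Since P[∪ A_i] ≤ 22/23 < 1, the complement has P[∩ A_i^c] ≥ 1 − 22/23 = 1/23 > 0, so some outcome avoids every A_i.

31·p = 22/23 ≈ 0.95652; existence CERTIFIED by the union bound.


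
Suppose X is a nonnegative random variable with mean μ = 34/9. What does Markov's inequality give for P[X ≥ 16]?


μ = E[X] = 34/9, a = 16.
Markov: P[X ≥ 16] ≤ μ/a = (34/9)/16 = 17/72.
Numerically: ≈ 0.23611.
(Since a = 16 > μ = 3.77778, the bound 17/72 is < 1 and informative.)

P[X ≥ 16] ≤ 17/72 ≈ 0.23611.


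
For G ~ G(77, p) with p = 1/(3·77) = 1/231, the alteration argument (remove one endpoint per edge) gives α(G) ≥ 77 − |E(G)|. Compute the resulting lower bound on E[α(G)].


E[|E(G)|] = C(77, 2)·p = 2926 · (1/231) = 38/3.
E[α(G)] ≥ n − E[|E(G)|] = 77 − 38/3 = 193/3.
Numerically: ≈ 64.3333.
(This is only a lower bound; the true E[α(G)] may be larger.)

E[α(G)] ≥ 193/3 ≈ 64.3333.


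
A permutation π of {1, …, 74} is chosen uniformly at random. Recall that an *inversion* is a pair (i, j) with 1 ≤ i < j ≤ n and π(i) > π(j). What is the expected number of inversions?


Write X = Σ X_I over the C(74, 2) = 2701 pairs i < j, with X_I the indicator of one inversion.
There are 2701 indicators.
For each fixed pair i < j, the values π(i) and π(j) are two distinct elements of {1, …, 74} in uniformly random order; by symmetry P[π(i) > π(j)] = 1/2.
By linearity: E[X] = 2701 · (1/2) = C(74, 2) · (1/2) = 2701/2 = 2701/2 ≈ 1350.50000.

E[X] = 2701/2 = 1350.50000.


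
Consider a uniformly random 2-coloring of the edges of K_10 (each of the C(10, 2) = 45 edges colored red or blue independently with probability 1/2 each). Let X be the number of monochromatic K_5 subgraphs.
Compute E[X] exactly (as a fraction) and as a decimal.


Let X = Σ_S X_S over the C(10, 5) = 252 subsets S of size 5, where X_S = 1 if the K_5 on S is monochromatic.
For a fixed S, the K_5 on S has C(5, 2) = 10 edges. P[all 10 edges red] = (1/2)^10, and likewise for blue, so P[monochromatic] = 2·(1/2)^10 = 2^{1 − 10} = 1/512.
Summing: E[X] = C(10, 5) · 2^{1 − 10} = 252 · 1/512 = 63/128.
Numerically: E[X] ≈ 0.492.

E[X] = C(10,5)·2^(1−C(5,2)) = 63/128 ≈ 0.492.


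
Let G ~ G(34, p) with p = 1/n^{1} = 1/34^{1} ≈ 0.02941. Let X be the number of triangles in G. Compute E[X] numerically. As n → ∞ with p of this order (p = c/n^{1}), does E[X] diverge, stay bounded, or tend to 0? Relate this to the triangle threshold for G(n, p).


Number of potential triangles: C(34, 3) = 5984.
Each occurs with probability p³ ≈ (0.02941)³ ≈ 2.544270e-05.
By linearity: E[X] = C(34, 3)·p³ ≈ 5984 · 2.544270e-05 ≈ 0.1522.
Here α = 1, so p = 1/n is exactly at the triangle threshold p ~ 1/n. Asymptotically E[X] → c³/6 = 1³/6 = 1/6 ≈ 0.1667, a bounded constant. In this regime the triangle count is asymptotically Poisson(c³/6).

E[X] ≈ 0.1522; in regime p = Θ(1/n^{1}) E[X] stays bounded (at the triangle threshold p ~ 1/n).


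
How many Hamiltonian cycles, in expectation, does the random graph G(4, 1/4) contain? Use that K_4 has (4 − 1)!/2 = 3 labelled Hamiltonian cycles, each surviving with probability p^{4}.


K_4 has (4 − 1)!/2 = 3 labelled Hamiltonian cycles.
For each such Hamiltonian cycle H, let X_H = 1 if all 4 edges of H are present in G. Then P[X_H = 1] = p^{4} = (1/4)^{4} = 1/256.
Summing the indicators: E[X] = Σ_H E[X_H] = 3 · p^{4} = 3 · 1/256 = 3/256.
Numerically: E[X] ≈ 0.011719.

E[X] = 3 · (1/4)^{4} = 3/256 ≈ 0.011719.


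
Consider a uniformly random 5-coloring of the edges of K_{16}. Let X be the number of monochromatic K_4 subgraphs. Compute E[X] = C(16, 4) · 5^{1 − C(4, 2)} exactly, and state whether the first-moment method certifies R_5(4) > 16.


E[X] = C(16, 4) · 5^{1 − 6} = 1820 · 5^{−5} = 1820/3125.
As a reduced fraction: E[X] = 364/625 ≈ 0.582.
Is E[X] < 1? YES.
Since E[X] < 1, there exists a 5-coloring of K_{16} with no monochromatic K_4; hence R_5(4) > 16.

E[X] = 364/625 ≈ 0.582; E[X] < 1, so R_5(4) > 16.


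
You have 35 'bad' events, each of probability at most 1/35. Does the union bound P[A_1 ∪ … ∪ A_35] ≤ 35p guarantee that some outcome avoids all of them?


Union bound: P[∪_{i=1}^{35} A_i] ≤ Σ_i P[A_i] ≤ 35·p = 35·(1/35) = 1.
Numerically: 1 ≈ 1.000.
Is 1 < 1? NO.
Since the bound 1 is ≥ 1, the union bound is uninformative here; it does NOT by itself certify existence.

35·p = 1 ≈ 1.000; existence NOT certified by the union bound.


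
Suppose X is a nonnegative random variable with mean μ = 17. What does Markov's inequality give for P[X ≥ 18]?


μ = E[X] = 17, a = 18.
Markov: P[X ≥ 18] ≤ μ/a = (17)/18 = 17/18.
Numerically: ≈ 0.944444.
(Since a = 18 > μ = 17.000000, the bound 17/18 is < 1 and informative.)

P[X ≥ 18] ≤ 17/18 ≈ 0.944444.


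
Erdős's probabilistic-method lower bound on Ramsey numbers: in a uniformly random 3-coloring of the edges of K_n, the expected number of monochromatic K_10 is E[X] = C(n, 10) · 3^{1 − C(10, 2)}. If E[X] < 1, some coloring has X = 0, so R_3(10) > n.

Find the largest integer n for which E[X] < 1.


We need C(n, 10) · 3^{1 − 45} < 1, i.e. C(n, 10) < 3^{45 − 1} = 984770902183611232881.
Check values of n near the boundary:
  n = 568: C(568, 10) = 889446337783744949208; 889446337783744949208 < 984770902183611232881? YES
  n = 569: C(569, 10) = 905357721286137524328; 905357721286137524328 < 984770902183611232881? YES
  n = 570: C(570, 10) = 921524823451961408691; 921524823451961408691 < 984770902183611232881? YES
  n = 571: C(571, 10) = 937951290893172842001; 937951290893172842001 < 984770902183611232881? YES
  n = 572: C(572, 10) = 954640815642161682606; 954640815642161682606 < 984770902183611232881? YES
  n = 573: C(573, 10) = 971597135635805762226; 971597135635805762226 < 984770902183611232881? YES
  n = 574: C(574, 10) = 988824035203816502691; 988824035203816502691 < 984770902183611232881? NO
The largest n with C(n, 10) < 984770902183611232881 is n = 573 (where E[X] = 35985079097622435638/36472996377170786403 ≈ 0.987). Hence R_3(10) > 573, i.e. R_3(10) ≥ 574.

Largest n = 573; hence R_3(10) > 573.


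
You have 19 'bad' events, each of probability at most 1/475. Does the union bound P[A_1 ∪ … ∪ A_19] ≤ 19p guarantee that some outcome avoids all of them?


Union bound: P[∪_{i=1}^{19} A_i] ≤ Σ_i P[A_i] ≤ 19·p = 19·(1/475) = 1/25.
Numerically: 1/25 ≈ 0.0400.
Is 1/25 < 1? YES.
Since P[∪ A_i] ≤ 1/25 < 1, the complement has P[∩ A_i^c] ≥ 1 − 1/25 = 24/25 > 0, so some outcome avoids every A_i.

19·p = 1/25 ≈ 0.0400; existence CERTIFIED by the union bound.


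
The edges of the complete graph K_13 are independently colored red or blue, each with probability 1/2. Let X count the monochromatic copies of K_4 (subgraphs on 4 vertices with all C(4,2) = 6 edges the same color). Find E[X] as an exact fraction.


Let X = Σ_S X_S over the C(13, 4) = 715 subsets S of size 4, where X_S = 1 if the K_4 on S is monochromatic.
For a fixed S, the K_4 on S has C(4, 2) = 6 edges. P[all 6 edges red] = (1/2)^6, and likewise for blue, so P[monochromatic] = 2·(1/2)^6 = 2^{1 − 6} = 1/32.
By linearity of expectation: E[X] = C(13, 4) · 2^{1 − 6} = 715 · 1/32 = 715/32.
Numerically: E[X] ≈ 22.3438.

E[X] = C(13,4)·2^(1−C(4,2)) = 715/32 ≈ 22.3438.


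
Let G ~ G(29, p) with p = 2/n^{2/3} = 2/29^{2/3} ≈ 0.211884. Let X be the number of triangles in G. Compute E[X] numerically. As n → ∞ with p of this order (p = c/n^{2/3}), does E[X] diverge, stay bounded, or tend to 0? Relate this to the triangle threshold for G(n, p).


Number of potential triangles: C(29, 3) = 3654.
Each occurs with probability p³ ≈ (0.211884)³ ≈ 9.51248514e-03.
By linearity: E[X] = C(29, 3)·p³ ≈ 3654 · 9.51248514e-03 ≈ 34.758621.
Since α = 2/3 < 1, p = c/n^{2/3} ≫ 1/n is above the triangle threshold p ~ 1/n. Asymptotically E[X] ~ (c³/6)·n^{3(1−α)} = (2³/6)·n^{1} → ∞; triangles are abundant w.h.p.

E[X] ≈ 34.758621; in regime p = Θ(1/n^{2/3}) E[X] diverges (above the triangle threshold p ~ 1/n).


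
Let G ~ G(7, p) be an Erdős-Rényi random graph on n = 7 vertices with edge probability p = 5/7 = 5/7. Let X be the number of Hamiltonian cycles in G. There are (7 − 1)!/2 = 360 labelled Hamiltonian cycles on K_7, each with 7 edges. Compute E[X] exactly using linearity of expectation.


K_7 has (7 − 1)!/2 = 360 labelled Hamiltonian cycles.
For each such Hamiltonian cycle H, let X_H = 1 if all 7 edges of H are present in G. Then P[X_H = 1] = p^{7} = (5/7)^{7} = 78125/823543.
By linearity: E[X] = Σ_H E[X_H] = 360 · p^{7} = 360 · 78125/823543 = 28125000/823543.
Numerically: E[X] ≈ 34.151.

E[X] = 360 · (5/7)^{7} = 28125000/823543 ≈ 34.151.


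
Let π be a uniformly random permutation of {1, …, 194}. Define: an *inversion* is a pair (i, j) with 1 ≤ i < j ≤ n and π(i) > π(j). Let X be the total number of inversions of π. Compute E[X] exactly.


Write X = Σ X_I over the C(194, 2) = 18721 pairs i < j, with X_I the indicator of one inversion.
There are 18721 indicators.
For each fixed pair i < j, the values π(i) and π(j) are two distinct elements of {1, …, 194} in uniformly random order; by symmetry P[π(i) > π(j)] = 1/2.
By linearity: E[X] = 18721 · (1/2) = C(194, 2) · (1/2) = 18721/2 = 18721/2 ≈ 9360.5000.

E[X] = 18721/2 = 9360.5000.


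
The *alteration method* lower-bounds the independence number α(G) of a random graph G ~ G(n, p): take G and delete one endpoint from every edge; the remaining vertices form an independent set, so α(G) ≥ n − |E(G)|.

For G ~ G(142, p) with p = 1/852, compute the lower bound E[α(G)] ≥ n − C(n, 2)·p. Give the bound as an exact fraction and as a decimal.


E[|E(G)|] = C(142, 2)·p = 10011 · (1/852) = 47/4.
E[α(G)] ≥ n − E[|E(G)|] = 142 − 47/4 = 521/4.
Numerically: ≈ 130.25000.
(This is only a lower bound; the true E[α(G)] may be larger.)

E[α(G)] ≥ 521/4 ≈ 130.25000.


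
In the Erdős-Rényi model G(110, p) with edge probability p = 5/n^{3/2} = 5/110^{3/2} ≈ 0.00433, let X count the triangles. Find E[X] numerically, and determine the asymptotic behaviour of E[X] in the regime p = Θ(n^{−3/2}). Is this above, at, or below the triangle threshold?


Number of potential triangles: C(110, 3) = 215820.
Each occurs with probability p³ ≈ (0.00433)³ ≈ 8.14035e-08.
By linearity: E[X] = C(110, 3)·p³ ≈ 215820 · 8.14035e-08 ≈ 0.018.
Since α = 3/2 > 1, p = c/n^{3/2} = o(1/n) is below the triangle threshold p ~ 1/n. Asymptotically E[X] ~ (c³/6)·n^{3(1−α)} = (5³/6)·n^{-1.5} → 0, so by Markov's inequality G has no triangles w.h.p.

E[X] ≈ 0.018; in regime p = Θ(1/n^{3/2}) E[X] tends to 0 (below the triangle threshold p ~ 1/n).


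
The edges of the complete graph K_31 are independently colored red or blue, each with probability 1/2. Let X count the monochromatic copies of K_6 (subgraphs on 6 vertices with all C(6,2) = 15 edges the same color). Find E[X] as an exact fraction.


Let X = Σ_S X_S over the C(31, 6) = 736281 subsets S of size 6, where X_S = 1 if the K_6 on S is monochromatic.
For a fixed S, the K_6 on S has C(6, 2) = 15 edges. P[all 15 edges red] = (1/2)^15, and likewise for blue, so P[monochromatic] = 2·(1/2)^15 = 2^{1 − 15} = 1/16384.
Summing: E[X] = C(31, 6) · 2^{1 − 15} = 736281 · 1/16384 = 736281/16384.
Numerically: E[X] ≈ 44.9390.

E[X] = C(31,6)·2^(1−C(6,2)) = 736281/16384 ≈ 44.9390.


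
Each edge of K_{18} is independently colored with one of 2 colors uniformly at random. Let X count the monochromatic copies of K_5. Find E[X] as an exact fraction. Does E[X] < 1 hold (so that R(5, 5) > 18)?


E[X] = C(18, 5) · 2^{1 − 10} = 8568 · 2^{−9} = 8568/512.
As a reduced fraction: E[X] = 1071/64 ≈ 16.734375.
Is E[X] < 1? NO.
Since E[X] ≥ 1, the first-moment bound is inconclusive at n = 18; it does NOT by itself certify R(5, 5) > 18.

E[X] = 1071/64 ≈ 16.734375; E[X] ≥ 1; first-moment method inconclusive here.
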